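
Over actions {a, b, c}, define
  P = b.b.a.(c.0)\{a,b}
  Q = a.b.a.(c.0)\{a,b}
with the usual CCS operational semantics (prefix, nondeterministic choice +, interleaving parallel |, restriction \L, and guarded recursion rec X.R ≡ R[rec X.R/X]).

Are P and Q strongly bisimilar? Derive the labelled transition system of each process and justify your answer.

Reachable graph of P (5 states):
  s0 = b.b.a.(c.0)\{a,b} | —b→ s1
  s1 = b.a.(c.0)\{a,b} | —b→ s2
  s2 = a.(c.0)\{a,b} | —a→ s3
  s3 = (c.0)\{a,b} | —c→ s4
  s4 = 0\{a,b} | stopped
Reachable graph of Q (5 states):
  t0 = a.b.a.(c.0)\{a,b} | —a→ t1
  t1 = b.a.(c.0)\{a,b} | —b→ t2
  t2 = a.(c.0)\{a,b} | —a→ t3
  t3 = (c.0)\{a,b} | —c→ t4
  t4 = 0\{a,b} | stopped
Bisimilarity quotient blocks:
  B0 = {s0}
  B1 = {s1, t1}
  B2 = {s2, t2}
  B3 = {s3, t3}
  B4 = {s4, t4}
  B5 = {t0}
s0 ∈ B0, t0 ∈ B5 → different blocks

P ≁ Q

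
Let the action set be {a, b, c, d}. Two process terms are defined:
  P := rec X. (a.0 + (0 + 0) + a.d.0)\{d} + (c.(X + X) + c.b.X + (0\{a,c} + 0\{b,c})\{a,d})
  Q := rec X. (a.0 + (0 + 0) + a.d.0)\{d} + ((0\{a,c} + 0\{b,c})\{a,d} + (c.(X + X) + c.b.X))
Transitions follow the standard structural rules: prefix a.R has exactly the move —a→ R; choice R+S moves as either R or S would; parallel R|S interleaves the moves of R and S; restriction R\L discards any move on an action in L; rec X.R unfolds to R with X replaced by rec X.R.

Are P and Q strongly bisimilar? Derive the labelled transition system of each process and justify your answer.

P ~ Q

P's transition system — 5 states:
  u0 = rec X. (a.0 + (0 + 0) + a.d.0)\{d} + (c.(X + X) + c.b.X + (0\{a,c} + 0\{b,c})\{a,d}) → —a→ u1, —a→ u2, —c→ u3, —c→ u4
  u1 = (d.0)\{d} → stopped
  u2 = 0\{d} → stopped
  u3 = (rec X. (a.0 + (0 + 0) + a.d.0)\{d} + (c.(X + X) + c.b.X + (0\{a,c} + 0\{b,c})\{a,d})) + (rec X. (a.0 + (0 + 0) + a.d.0)\{d} + (c.(X + X) + c.b.X + (0\{a,c} + 0\{b,c})\{a,d})) → —a→ u1, —a→ u2, —c→ u3, —c→ u4
  u4 = b.(rec X. (a.0 + (0 + 0) + a.d.0)\{d} + (c.(X + X) + c.b.X + (0\{a,c} + 0\{b,c})\{a,d})) → —b→ u0
Q's transition system — 5 states:
  v0 = rec X. (a.0 + (0 + 0) + a.d.0)\{d} + ((0\{a,c} + 0\{b,c})\{a,d} + (c.(X + X) + c.b.X)) → —a→ v1, —a→ v2, —c→ v3, —c→ v4
  v1 = (d.0)\{d} → stopped
  v2 = 0\{d} → stopped
  v3 = (rec X. (a.0 + (0 + 0) + a.d.0)\{d} + ((0\{a,c} + 0\{b,c})\{a,d} + (c.(X + X) + c.b.X))) + (rec X. (a.0 + (0 + 0) + a.d.0)\{d} + ((0\{a,c} + 0\{b,c})\{a,d} + (c.(X + X) + c.b.X))) → —a→ v1, —a→ v2, —c→ v3, —c→ v4
  v4 = b.(rec X. (a.0 + (0 + 0) + a.d.0)\{d} + ((0\{a,c} + 0\{b,c})\{a,d} + (c.(X + X) + c.b.X))) → —b→ v0
Coarsest stable partition (strong bisimilarity classes):
  B0 = {u0, u3, v0, v3}
  B1 = {u1, u2, v1, v2}
  B2 = {u4, v4}
u0 ∈ B0, v0 ∈ B0 → same block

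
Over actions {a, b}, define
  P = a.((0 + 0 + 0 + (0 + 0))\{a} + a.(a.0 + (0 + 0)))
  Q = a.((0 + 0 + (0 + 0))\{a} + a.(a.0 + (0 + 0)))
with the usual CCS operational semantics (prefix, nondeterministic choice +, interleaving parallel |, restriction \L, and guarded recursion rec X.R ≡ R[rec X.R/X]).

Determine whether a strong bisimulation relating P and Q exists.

P's transition system — 4 states:
  u0 = a.((0 + 0 + 0 + (0 + 0))\{a} + a.(a.0 + (0 + 0))) ⊢ =a=> u1
  u1 = (0 + 0 + 0 + (0 + 0))\{a} + a.(a.0 + (0 + 0)) ⊢ =a=> u2
  u2 = a.0 + (0 + 0) ⊢ =a=> u3
  u3 = 0 ⊢ (no moves)
Q's transition system — 4 states:
  v0 = a.((0 + 0 + (0 + 0))\{a} + a.(a.0 + (0 + 0))) ⊢ =a=> v1
  v1 = (0 + 0 + (0 + 0))\{a} + a.(a.0 + (0 + 0)) ⊢ =a=> v2
  v2 = a.0 + (0 + 0) ⊢ =a=> v3
  v3 = 0 ⊢ (no moves)
Bisimilarity quotient blocks:
  B0 = {u0, v0}
  B1 = {u1, v1}
  B2 = {u2, v2}
  B3 = {u3, v3}
u0 ∈ B0, v0 ∈ B0 → same block

YES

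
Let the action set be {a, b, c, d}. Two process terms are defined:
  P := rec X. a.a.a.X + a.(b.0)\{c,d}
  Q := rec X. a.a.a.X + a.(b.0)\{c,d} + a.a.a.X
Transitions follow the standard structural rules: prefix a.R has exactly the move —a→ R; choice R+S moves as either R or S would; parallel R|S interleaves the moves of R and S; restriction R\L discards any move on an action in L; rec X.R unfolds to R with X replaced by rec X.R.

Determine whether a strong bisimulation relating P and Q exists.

bisimilar

Reachable graph of P (5 states):
  m0 = rec X. a.a.a.X + a.(b.0)\{c,d} → =a=> m1, =a=> m2
  m1 = (b.0)\{c,d} → =b=> m3
  m2 = a.a.(rec X. a.a.a.X + a.(b.0)\{c,d}) → =a=> m4
  m3 = 0\{c,d} → stopped
  m4 = a.(rec X. a.a.a.X + a.(b.0)\{c,d}) → =a=> m0
Reachable graph of Q (5 states):
  n0 = rec X. a.a.a.X + a.(b.0)\{c,d} + a.a.a.X → =a=> n1, =a=> n2
  n1 = (b.0)\{c,d} → =b=> n3
  n2 = a.a.(rec X. a.a.a.X + a.(b.0)\{c,d} + a.a.a.X) → =a=> n4
  n3 = 0\{c,d} → stopped
  n4 = a.(rec X. a.a.a.X + a.(b.0)\{c,d} + a.a.a.X) → =a=> n0
Bisimilarity quotient blocks:
  B0 = {m0, n0}
  B1 = {m1, n1}
  B2 = {m3, n3}
  B3 = {m2, n2}
  B4 = {m4, n4}
m0 ∈ B0, n0 ∈ B0 → same block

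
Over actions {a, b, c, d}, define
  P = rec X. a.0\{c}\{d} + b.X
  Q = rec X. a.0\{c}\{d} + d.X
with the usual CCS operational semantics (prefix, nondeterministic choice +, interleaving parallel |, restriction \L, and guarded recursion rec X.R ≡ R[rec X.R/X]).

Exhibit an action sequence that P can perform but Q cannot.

b

P's transition system — 2 states:
  u0 = rec X. a.0\{c}\{d} + b.X → -a-> u1, -b-> u0
  u1 = 0\{c}\{d} → (no moves)
Q's transition system — 2 states:
  v0 = rec X. a.0\{c}\{d} + d.X → -a-> v1, -d-> v0
  v1 = 0\{c}\{d} → (no moves)
Trace ⟨b⟩ through P, begin at {u0}:
  [1] b ⇒ {u0}
  ✓ P
Trace ⟨b⟩ through Q, begin at {v0}:
  [1] b ⇒ ∅  — Q cannot continue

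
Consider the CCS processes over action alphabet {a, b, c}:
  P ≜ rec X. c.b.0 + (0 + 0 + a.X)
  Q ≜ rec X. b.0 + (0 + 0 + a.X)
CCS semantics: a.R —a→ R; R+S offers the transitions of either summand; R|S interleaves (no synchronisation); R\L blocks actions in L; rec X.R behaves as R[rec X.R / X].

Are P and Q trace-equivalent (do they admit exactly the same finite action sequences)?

LTS(P): 3 reachable states
  p0 = rec X. c.b.0 + (0 + 0 + a.X) has moves -a-> p0, -c-> p1
  p1 = b.0 has moves -b-> p2
  p2 = 0 has moves ∅
LTS(Q): 2 reachable states
  q0 = rec X. b.0 + (0 + 0 + a.X) has moves -a-> q0, -b-> q1
  q1 = 0 has moves ∅
Run σ = ⟨c⟩ on P: start {p0}
  after c @ step 1: {p1}
  ✓ P
Run σ = ⟨c⟩ on Q: start {q0}
  after c @ step 1: ∅ (Q stuck)

traces(P) ≠ traces(Q) — witness ⟨c⟩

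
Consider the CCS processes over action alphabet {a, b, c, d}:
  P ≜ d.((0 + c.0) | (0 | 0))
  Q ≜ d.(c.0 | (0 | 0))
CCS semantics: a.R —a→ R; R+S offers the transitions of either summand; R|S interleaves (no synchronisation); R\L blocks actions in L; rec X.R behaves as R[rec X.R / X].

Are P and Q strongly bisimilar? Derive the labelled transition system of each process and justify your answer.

Reachable graph of P (3 states):
  u0 = d.((0 + c.0) | (0 | 0)) ⊢ -d-> u1
  u1 = (0 + c.0) | (0 | 0) ⊢ -c-> u2
  u2 = 0 | (0 | 0) ⊢ stopped
Reachable graph of Q (3 states):
  v0 = d.(c.0 | (0 | 0)) ⊢ -d-> v1
  v1 = c.0 | (0 | 0) ⊢ -c-> v2
  v2 = 0 | (0 | 0) ⊢ stopped
Bisimilarity quotient blocks:
  B0 = {u0, v0}
  B1 = {u1, v1}
  B2 = {u2, v2}
u0 ∈ B0, v0 ∈ B0 → same block

YES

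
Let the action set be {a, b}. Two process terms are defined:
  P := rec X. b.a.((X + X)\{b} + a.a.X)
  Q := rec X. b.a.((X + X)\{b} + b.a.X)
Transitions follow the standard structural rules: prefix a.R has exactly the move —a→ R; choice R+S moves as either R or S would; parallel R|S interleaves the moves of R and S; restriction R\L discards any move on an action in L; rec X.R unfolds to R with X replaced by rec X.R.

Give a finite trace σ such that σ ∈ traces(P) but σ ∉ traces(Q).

baa

P's transition system — 4 states:
  p0 = rec X. b.a.((X + X)\{b} + a.a.X) :: =b=> p1
  p1 = a.(((rec X. b.a.((X + X)\{b} + a.a.X)) + (rec X. b.a.((X + X)\{b} + a.a.X)))\{b} + a.a.(rec X. b.a.((X + X)\{b} + a.a.X))) :: =a=> p2
  p2 = ((rec X. b.a.((X + X)\{b} + a.a.X)) + (rec X. b.a.((X + X)\{b} + a.a.X)))\{b} + a.a.(rec X. b.a.((X + X)\{b} + a.a.X)) :: =a=> p3
  p3 = a.(rec X. b.a.((X + X)\{b} + a.a.X)) :: =a=> p0
Q's transition system — 4 states:
  q0 = rec X. b.a.((X + X)\{b} + b.a.X) :: =b=> q1
  q1 = a.(((rec X. b.a.((X + X)\{b} + b.a.X)) + (rec X. b.a.((X + X)\{b} + b.a.X)))\{b} + b.a.(rec X. b.a.((X + X)\{b} + b.a.X))) :: =a=> q2
  q2 = ((rec X. b.a.((X + X)\{b} + b.a.X)) + (rec X. b.a.((X + X)\{b} + b.a.X)))\{b} + b.a.(rec X. b.a.((X + X)\{b} + b.a.X)) :: =b=> q3
  q3 = a.(rec X. b.a.((X + X)\{b} + b.a.X)) :: =a=> q0
Trace ⟨baa⟩ through P, begin at {p0}:
  [1] b ⇒ {p1}
  [2] a ⇒ {p2}
  [3] a ⇒ {p3}
  — P admits the full trace.
Trace ⟨baa⟩ through Q, begin at {q0}:
  [1] b ⇒ {q1}
  [2] a ⇒ {q2}
  [3] a ⇒ ∅ (Q stuck)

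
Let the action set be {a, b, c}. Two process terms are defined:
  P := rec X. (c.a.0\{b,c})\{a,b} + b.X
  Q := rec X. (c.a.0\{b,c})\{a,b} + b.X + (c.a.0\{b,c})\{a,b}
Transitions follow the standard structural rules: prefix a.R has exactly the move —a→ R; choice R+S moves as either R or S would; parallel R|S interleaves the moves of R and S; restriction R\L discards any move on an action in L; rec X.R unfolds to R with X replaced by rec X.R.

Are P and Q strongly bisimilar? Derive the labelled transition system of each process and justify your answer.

Reachable graph of P (2 states):
  m0 = rec X. (c.a.0\{b,c})\{a,b} + b.X | --b--▸ m0, --c--▸ m1
  m1 = (a.0\{b,c})\{a,b} | (no moves)
Reachable graph of Q (2 states):
  n0 = rec X. (c.a.0\{b,c})\{a,b} + b.X + (c.a.0\{b,c})\{a,b} | --b--▸ n0, --c--▸ n1
  n1 = (a.0\{b,c})\{a,b} | (no moves)
Coarsest stable partition (strong bisimilarity classes):
  B0 = {m0, n0}
  B1 = {m1, n1}
m0 ∈ B0, n0 ∈ B0 → same block

bisimilar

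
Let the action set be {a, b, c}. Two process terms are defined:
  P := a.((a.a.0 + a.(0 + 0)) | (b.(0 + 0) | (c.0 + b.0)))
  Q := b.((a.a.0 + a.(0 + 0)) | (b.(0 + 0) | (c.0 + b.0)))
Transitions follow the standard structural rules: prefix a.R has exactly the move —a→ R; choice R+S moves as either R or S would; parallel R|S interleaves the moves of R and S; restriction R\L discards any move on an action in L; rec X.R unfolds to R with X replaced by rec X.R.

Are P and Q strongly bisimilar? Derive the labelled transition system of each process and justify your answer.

LTS(P): 17 reachable states
  s0 = a.((a.a.0 + a.(0 + 0)) | (b.(0 + 0) | (c.0 + b.0))) :: ··a··> s1
  s1 = (a.a.0 + a.(0 + 0)) | (b.(0 + 0) | (c.0 + b.0)) :: ··a··> s2, ··a··> s3, ··b··> s4, ··b··> s5, ··c··> s5
  s2 = (0 + 0) | (b.(0 + 0) | (c.0 + b.0)) :: ··b··> s6, ··b··> s7, ··c··> s7
  s3 = a.0 | (b.(0 + 0) | (c.0 + b.0)) :: ··a··> s8, ··b··> s10, ··b··> s9, ··c··> s10
  s4 = (a.a.0 + a.(0 + 0)) | ((0 + 0) | (c.0 + b.0)) :: ··a··> s6, ··a··> s9, ··b··> s11, ··c··> s11
  s5 = (a.a.0 + a.(0 + 0)) | (b.(0 + 0) | 0) :: ··a··> s10, ··a··> s7, ··b··> s11
  s6 = (0 + 0) | ((0 + 0) | (c.0 + b.0)) :: ··b··> s12, ··c··> s12
  s7 = (0 + 0) | (b.(0 + 0) | 0) :: ··b··> s12
  s8 = 0 | (b.(0 + 0) | (c.0 + b.0)) :: ··b··> s13, ··b··> s14, ··c··> s14
  s9 = a.0 | ((0 + 0) | (c.0 + b.0)) :: ··a··> s13, ··b··> s15, ··c··> s15
  s10 = a.0 | (b.(0 + 0) | 0) :: ··a··> s14, ··b··> s15
  s11 = (a.a.0 + a.(0 + 0)) | ((0 + 0) | 0) :: ··a··> s12, ··a··> s15
  s12 = (0 + 0) | ((0 + 0) | 0) :: ·
  s13 = 0 | ((0 + 0) | (c.0 + b.0)) :: ··b··> s16, ··c··> s16
  s14 = 0 | (b.(0 + 0) | 0) :: ··b··> s16
  s15 = a.0 | ((0 + 0) | 0) :: ··a··> s16
  s16 = 0 | ((0 + 0) | 0) :: ·
LTS(Q): 17 reachable states
  t0 = b.((a.a.0 + a.(0 + 0)) | (b.(0 + 0) | (c.0 + b.0))) :: ··b··> t1
  t1 = (a.a.0 + a.(0 + 0)) | (b.(0 + 0) | (c.0 + b.0)) :: ··a··> t2, ··a··> t3, ··b··> t4, ··b··> t5, ··c··> t5
  t2 = (0 + 0) | (b.(0 + 0) | (c.0 + b.0)) :: ··b··> t6, ··b··> t7, ··c··> t7
  t3 = a.0 | (b.(0 + 0) | (c.0 + b.0)) :: ··a··> t8, ··b··> t10, ··b··> t9, ··c··> t10
  t4 = (a.a.0 + a.(0 + 0)) | ((0 + 0) | (c.0 + b.0)) :: ··a··> t6, ··a··> t9, ··b··> t11, ··c··> t11
  t5 = (a.a.0 + a.(0 + 0)) | (b.(0 + 0) | 0) :: ··a··> t10, ··a··> t7, ··b··> t11
  t6 = (0 + 0) | ((0 + 0) | (c.0 + b.0)) :: ··b··> t12, ··c··> t12
  t7 = (0 + 0) | (b.(0 + 0) | 0) :: ··b··> t12
  t8 = 0 | (b.(0 + 0) | (c.0 + b.0)) :: ··b··> t13, ··b··> t14, ··c··> t14
  t9 = a.0 | ((0 + 0) | (c.0 + b.0)) :: ··a··> t13, ··b··> t15, ··c··> t15
  t10 = a.0 | (b.(0 + 0) | 0) :: ··a··> t14, ··b··> t15
  t11 = (a.a.0 + a.(0 + 0)) | ((0 + 0) | 0) :: ··a··> t12, ··a··> t15
  t12 = (0 + 0) | ((0 + 0) | 0) :: ·
  t13 = 0 | ((0 + 0) | (c.0 + b.0)) :: ··b··> t16, ··c··> t16
  t14 = 0 | (b.(0 + 0) | 0) :: ··b··> t16
  t15 = a.0 | ((0 + 0) | 0) :: ··a··> t16
  t16 = 0 | ((0 + 0) | 0) :: ·
Coarsest stable partition (strong bisimilarity classes):
  B0 = {s0}
  B1 = {s1, t1}
  B2 = {s5, t5}
  B3 = {s11, t11}
  B4 = {s12, s16, t12, t16}
  B5 = {s15, t15}
  B6 = {s10, t10}
  B7 = {s14, s7, t14, t7}
  B8 = {s3, t3}
  B9 = {s9, t9}
  B10 = {s13, s6, t13, t6}
  B11 = {s2, s8, t2, t8}
  B12 = {s4, t4}
  B13 = {t0}
s0 ∈ B0, t0 ∈ B13 → different blocks

P ≁ Q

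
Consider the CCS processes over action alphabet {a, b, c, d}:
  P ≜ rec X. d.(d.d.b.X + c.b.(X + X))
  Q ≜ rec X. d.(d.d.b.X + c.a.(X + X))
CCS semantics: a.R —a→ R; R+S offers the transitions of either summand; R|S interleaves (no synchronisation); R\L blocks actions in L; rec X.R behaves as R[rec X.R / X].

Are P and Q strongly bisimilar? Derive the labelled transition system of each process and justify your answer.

NO

P's transition system — 6 states:
  m0 = rec X. d.(d.d.b.X + c.b.(X + X)) → ··d··> m1
  m1 = d.d.b.(rec X. d.(d.d.b.X + c.b.(X + X))) + c.b.((rec X. d.(d.d.b.X + c.b.(X + X))) + (rec X. d.(d.d.b.X + c.b.(X + X)))) → ··c··> m2, ··d··> m3
  m2 = b.((rec X. d.(d.d.b.X + c.b.(X + X))) + (rec X. d.(d.d.b.X + c.b.(X + X)))) → ··b··> m4
  m3 = d.b.(rec X. d.(d.d.b.X + c.b.(X + X))) → ··d··> m5
  m4 = (rec X. d.(d.d.b.X + c.b.(X + X))) + (rec X. d.(d.d.b.X + c.b.(X + X))) → ··d··> m1
  m5 = b.(rec X. d.(d.d.b.X + c.b.(X + X))) → ··b··> m0
Q's transition system — 6 states:
  n0 = rec X. d.(d.d.b.X + c.a.(X + X)) → ··d··> n1
  n1 = d.d.b.(rec X. d.(d.d.b.X + c.a.(X + X))) + c.a.((rec X. d.(d.d.b.X + c.a.(X + X))) + (rec X. d.(d.d.b.X + c.a.(X + X)))) → ··c··> n2, ··d··> n3
  n2 = a.((rec X. d.(d.d.b.X + c.a.(X + X))) + (rec X. d.(d.d.b.X + c.a.(X + X)))) → ··a··> n4
  n3 = d.b.(rec X. d.(d.d.b.X + c.a.(X + X))) → ··d··> n5
  n4 = (rec X. d.(d.d.b.X + c.a.(X + X))) + (rec X. d.(d.d.b.X + c.a.(X + X))) → ··d··> n1
  n5 = b.(rec X. d.(d.d.b.X + c.a.(X + X))) → ··b··> n0
Partition-refinement fixed point:
  B0 = {m0, m4}
  B1 = {m1}
  B2 = {m2, m5}
  B3 = {m3}
  B4 = {n0, n4}
  B5 = {n1}
  B6 = {n2}
  B7 = {n3}
  B8 = {n5}
m0 ∈ B0, n0 ∈ B4 → different blocks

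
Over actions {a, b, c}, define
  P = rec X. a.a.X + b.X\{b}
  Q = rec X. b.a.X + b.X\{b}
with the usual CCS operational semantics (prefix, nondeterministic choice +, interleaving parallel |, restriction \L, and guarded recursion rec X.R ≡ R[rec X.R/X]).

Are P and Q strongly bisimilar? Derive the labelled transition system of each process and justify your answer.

not bisimilar

Reachable graph of P (4 states):
  p0 = rec X. a.a.X + b.X\{b} has moves -a-> p1, -b-> p2
  p1 = a.(rec X. a.a.X + b.X\{b}) has moves -a-> p0
  p2 = (rec X. a.a.X + b.X\{b})\{b} has moves -a-> p3
  p3 = (a.(rec X. a.a.X + b.X\{b}))\{b} has moves -a-> p2
Reachable graph of Q (3 states):
  q0 = rec X. b.a.X + b.X\{b} has moves -b-> q1, -b-> q2
  q1 = (rec X. b.a.X + b.X\{b})\{b} has moves stopped
  q2 = a.(rec X. b.a.X + b.X\{b}) has moves -a-> q0
Partition-refinement fixed point:
  B0 = {p0}
  B1 = {p2, p3}
  B2 = {p1}
  B3 = {q0}
  B4 = {q1}
  B5 = {q2}
p0 ∈ B0, q0 ∈ B3 → different blocks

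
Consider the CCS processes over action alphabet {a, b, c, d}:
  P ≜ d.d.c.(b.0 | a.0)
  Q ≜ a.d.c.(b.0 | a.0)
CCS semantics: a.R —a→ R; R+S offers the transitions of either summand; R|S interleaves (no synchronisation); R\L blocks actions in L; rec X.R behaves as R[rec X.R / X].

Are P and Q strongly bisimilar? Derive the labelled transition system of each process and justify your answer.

P ≁ Q

P's transition system — 7 states:
  s0 = d.d.c.(b.0 | a.0) has moves =d=> s1
  s1 = d.c.(b.0 | a.0) has moves =d=> s2
  s2 = c.(b.0 | a.0) has moves =c=> s3
  s3 = b.0 | a.0 has moves =a=> s4, =b=> s5
  s4 = b.0 | 0 has moves =b=> s6
  s5 = 0 | a.0 has moves =a=> s6
  s6 = 0 | 0 has moves ∅
Q's transition system — 7 states:
  t0 = a.d.c.(b.0 | a.0) has moves =a=> t1
  t1 = d.c.(b.0 | a.0) has moves =d=> t2
  t2 = c.(b.0 | a.0) has moves =c=> t3
  t3 = b.0 | a.0 has moves =a=> t4, =b=> t5
  t4 = b.0 | 0 has moves =b=> t6
  t5 = 0 | a.0 has moves =a=> t6
  t6 = 0 | 0 has moves ∅
Coarsest stable partition (strong bisimilarity classes):
  B0 = {s0}
  B1 = {s1, t1}
  B2 = {s2, t2}
  B3 = {s3, t3}
  B4 = {s5, t5}
  B5 = {s6, t6}
  B6 = {s4, t4}
  B7 = {t0}
s0 ∈ B0, t0 ∈ B7 → different blocks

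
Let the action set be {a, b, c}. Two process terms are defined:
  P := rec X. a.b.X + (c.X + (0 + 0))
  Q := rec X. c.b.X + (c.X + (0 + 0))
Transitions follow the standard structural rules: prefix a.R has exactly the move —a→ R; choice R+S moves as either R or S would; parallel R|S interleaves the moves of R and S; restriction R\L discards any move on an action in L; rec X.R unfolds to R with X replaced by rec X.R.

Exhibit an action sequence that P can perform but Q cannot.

a

Reachable graph of P (2 states):
  u0 = rec X. a.b.X + (c.X + (0 + 0)) :: ··a··> u1, ··c··> u0
  u1 = b.(rec X. a.b.X + (c.X + (0 + 0))) :: ··b··> u0
Reachable graph of Q (2 states):
  v0 = rec X. c.b.X + (c.X + (0 + 0)) :: ··c··> v0, ··c··> v1
  v1 = b.(rec X. c.b.X + (c.X + (0 + 0))) :: ··b··> v0
Run σ = ⟨a⟩ on P: start {u0}
  step 1 (a): {u1}
  — P admits the full trace.
Run σ = ⟨a⟩ on Q: start {v0}
  step 1 (a): ∅ (Q stuck)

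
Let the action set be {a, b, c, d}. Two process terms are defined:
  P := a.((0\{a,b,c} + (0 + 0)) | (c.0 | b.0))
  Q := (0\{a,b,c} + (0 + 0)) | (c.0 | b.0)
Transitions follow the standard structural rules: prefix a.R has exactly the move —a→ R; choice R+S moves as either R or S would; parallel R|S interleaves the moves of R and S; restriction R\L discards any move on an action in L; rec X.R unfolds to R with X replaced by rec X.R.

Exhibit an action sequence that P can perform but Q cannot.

a

Reachable graph of P (5 states):
  u0 = a.((0\{a,b,c} + (0 + 0)) | (c.0 | b.0)) | -a-> u1
  u1 = (0\{a,b,c} + (0 + 0)) | (c.0 | b.0) | -b-> u2, -c-> u3
  u2 = (0\{a,b,c} + (0 + 0)) | (c.0 | 0) | -c-> u4
  u3 = (0\{a,b,c} + (0 + 0)) | (0 | b.0) | -b-> u4
  u4 = (0\{a,b,c} + (0 + 0)) | (0 | 0) | stopped
Reachable graph of Q (4 states):
  v0 = (0\{a,b,c} + (0 + 0)) | (c.0 | b.0) | -b-> v1, -c-> v2
  v1 = (0\{a,b,c} + (0 + 0)) | (c.0 | 0) | -c-> v3
  v2 = (0\{a,b,c} + (0 + 0)) | (0 | b.0) | -b-> v3
  v3 = (0\{a,b,c} + (0 + 0)) | (0 | 0) | stopped
Run σ = ⟨a⟩ on P: start {u0}
  after a @ step 1: {u1}
  — P admits the full trace.
Run σ = ⟨a⟩ on Q: start {v0}
  after a @ step 1: ∅ (Q stuck)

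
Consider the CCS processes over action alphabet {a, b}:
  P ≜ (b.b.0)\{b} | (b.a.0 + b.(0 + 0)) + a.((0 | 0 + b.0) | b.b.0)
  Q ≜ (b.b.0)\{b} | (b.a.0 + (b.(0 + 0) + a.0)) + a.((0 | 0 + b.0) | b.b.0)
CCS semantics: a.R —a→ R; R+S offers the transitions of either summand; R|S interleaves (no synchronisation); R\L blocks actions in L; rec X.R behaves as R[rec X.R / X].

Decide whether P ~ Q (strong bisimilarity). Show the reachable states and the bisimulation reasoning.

LTS(P): 10 reachable states
  u0 = (b.b.0)\{b} | (b.a.0 + b.(0 + 0)) + a.((0 | 0 + b.0) | b.b.0) has moves =a=> u1, =b=> u2, =b=> u3
  u1 = (0 | 0 + b.0) | b.b.0 has moves =b=> u4, =b=> u5
  u2 = (b.b.0)\{b} | (0 + 0) has moves ∅
  u3 = (b.b.0)\{b} | a.0 has moves =a=> u6
  u4 = (0 | 0 + b.0) | b.0 has moves =b=> u7, =b=> u8
  u5 = 0 | b.b.0 has moves =b=> u8
  u6 = (b.b.0)\{b} | 0 has moves ∅
  u7 = (0 | 0 + b.0) | 0 has moves =b=> u9
  u8 = 0 | b.0 has moves =b=> u9
  u9 = 0 | 0 has moves ∅
LTS(Q): 10 reachable states
  v0 = (b.b.0)\{b} | (b.a.0 + (b.(0 + 0) + a.0)) + a.((0 | 0 + b.0) | b.b.0) has moves =a=> v1, =a=> v2, =b=> v3, =b=> v4
  v1 = (0 | 0 + b.0) | b.b.0 has moves =b=> v5, =b=> v6
  v2 = (b.b.0)\{b} | 0 has moves ∅
  v3 = (b.b.0)\{b} | (0 + 0) has moves ∅
  v4 = (b.b.0)\{b} | a.0 has moves =a=> v2
  v5 = (0 | 0 + b.0) | b.0 has moves =b=> v7, =b=> v8
  v6 = 0 | b.b.0 has moves =b=> v8
  v7 = (0 | 0 + b.0) | 0 has moves =b=> v9
  v8 = 0 | b.0 has moves =b=> v9
  v9 = 0 | 0 has moves ∅
Bisimilarity quotient blocks:
  B0 = {u0}
  B1 = {u2, u6, u9, v2, v3, v9}
  B2 = {u3, v4}
  B3 = {u1, v1}
  B4 = {u4, u5, v5, v6}
  B5 = {u7, u8, v7, v8}
  B6 = {v0}
u0 ∈ B0, v0 ∈ B6 → different blocks

not bisimilar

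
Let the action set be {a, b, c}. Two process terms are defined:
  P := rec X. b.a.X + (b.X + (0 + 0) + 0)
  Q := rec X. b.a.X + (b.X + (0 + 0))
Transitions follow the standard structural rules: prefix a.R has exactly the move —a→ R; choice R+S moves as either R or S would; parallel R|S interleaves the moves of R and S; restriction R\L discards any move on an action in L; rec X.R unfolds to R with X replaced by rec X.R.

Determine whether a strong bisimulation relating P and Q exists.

LTS(P): 2 reachable states
  p0 = rec X. b.a.X + (b.X + (0 + 0) + 0) has moves —b→ p0, —b→ p1
  p1 = a.(rec X. b.a.X + (b.X + (0 + 0) + 0)) has moves —a→ p0
LTS(Q): 2 reachable states
  q0 = rec X. b.a.X + (b.X + (0 + 0)) has moves —b→ q0, —b→ q1
  q1 = a.(rec X. b.a.X + (b.X + (0 + 0))) has moves —a→ q0
Partition-refinement fixed point:
  B0 = {p0, q0}
  B1 = {p1, q1}
p0 ∈ B0, q0 ∈ B0 → same block

P ~ Q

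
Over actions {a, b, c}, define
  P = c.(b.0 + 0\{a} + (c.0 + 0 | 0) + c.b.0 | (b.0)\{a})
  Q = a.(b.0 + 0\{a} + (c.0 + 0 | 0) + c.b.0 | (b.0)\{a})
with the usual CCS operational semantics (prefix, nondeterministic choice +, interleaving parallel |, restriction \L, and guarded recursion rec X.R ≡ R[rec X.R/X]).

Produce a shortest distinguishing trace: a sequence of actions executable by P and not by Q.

c

Reachable graph of P (8 states):
  u0 = c.(b.0 + 0\{a} + (c.0 + 0 | 0) + c.b.0 | (b.0)\{a}) | =c=> u1
  u1 = b.0 + 0\{a} + (c.0 + 0 | 0) + c.b.0 | (b.0)\{a} | =b=> u2, =b=> u3, =c=> u2, =c=> u4
  u2 = 0 | ∅
  u3 = c.b.0 | 0\{a} | =c=> u5
  u4 = b.0 | (b.0)\{a} | =b=> u5, =b=> u6
  u5 = b.0 | 0\{a} | =b=> u7
  u6 = 0 | (b.0)\{a} | =b=> u7
  u7 = 0 | 0\{a} | ∅
Reachable graph of Q (8 states):
  v0 = a.(b.0 + 0\{a} + (c.0 + 0 | 0) + c.b.0 | (b.0)\{a}) | =a=> v1
  v1 = b.0 + 0\{a} + (c.0 + 0 | 0) + c.b.0 | (b.0)\{a} | =b=> v2, =b=> v3, =c=> v2, =c=> v4
  v2 = 0 | ∅
  v3 = c.b.0 | 0\{a} | =c=> v5
  v4 = b.0 | (b.0)\{a} | =b=> v5, =b=> v6
  v5 = b.0 | 0\{a} | =b=> v7
  v6 = 0 | (b.0)\{a} | =b=> v7
  v7 = 0 | 0\{a} | ∅
Run σ = ⟨c⟩ on P: start {u0}
  [1] c ⇒ {u1}
  P completes σ.
Run σ = ⟨c⟩ on Q: start {v0}
  [1] c ⇒ ∅  — Q cannot continue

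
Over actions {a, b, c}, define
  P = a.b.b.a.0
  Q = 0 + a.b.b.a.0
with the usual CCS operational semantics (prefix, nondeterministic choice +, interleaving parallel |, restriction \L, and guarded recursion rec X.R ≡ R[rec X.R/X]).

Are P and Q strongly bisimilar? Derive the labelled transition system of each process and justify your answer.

P's transition system — 5 states:
  s0 = a.b.b.a.0 | -a-> s1
  s1 = b.b.a.0 | -b-> s2
  s2 = b.a.0 | -b-> s3
  s3 = a.0 | -a-> s4
  s4 = 0 | deadlocked
Q's transition system — 5 states:
  t0 = 0 + a.b.b.a.0 | -a-> t1
  t1 = b.b.a.0 | -b-> t2
  t2 = b.a.0 | -b-> t3
  t3 = a.0 | -a-> t4
  t4 = 0 | deadlocked
Coarsest stable partition (strong bisimilarity classes):
  B0 = {s0, t0}
  B1 = {s1, t1}
  B2 = {s2, t2}
  B3 = {s3, t3}
  B4 = {s4, t4}
s0 ∈ B0, t0 ∈ B0 → same block

bisimilar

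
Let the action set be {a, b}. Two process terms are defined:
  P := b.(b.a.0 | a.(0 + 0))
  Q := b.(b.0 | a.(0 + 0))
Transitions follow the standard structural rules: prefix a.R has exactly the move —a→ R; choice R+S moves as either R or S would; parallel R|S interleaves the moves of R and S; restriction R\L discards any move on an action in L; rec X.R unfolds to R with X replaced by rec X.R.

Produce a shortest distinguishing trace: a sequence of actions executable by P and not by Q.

baba

P's transition system — 7 states:
  u0 = b.(b.a.0 | a.(0 + 0)) has moves -b-> u1
  u1 = b.a.0 | a.(0 + 0) has moves -a-> u2, -b-> u3
  u2 = b.a.0 | (0 + 0) has moves -b-> u4
  u3 = a.0 | a.(0 + 0) has moves -a-> u4, -a-> u5
  u4 = a.0 | (0 + 0) has moves -a-> u6
  u5 = 0 | a.(0 + 0) has moves -a-> u6
  u6 = 0 | (0 + 0) has moves ·
Q's transition system — 5 states:
  v0 = b.(b.0 | a.(0 + 0)) has moves -b-> v1
  v1 = b.0 | a.(0 + 0) has moves -a-> v2, -b-> v3
  v2 = b.0 | (0 + 0) has moves -b-> v4
  v3 = 0 | a.(0 + 0) has moves -a-> v4
  v4 = 0 | (0 + 0) has moves ·
Executing baba from P (initial set {u0}):
  [1] b ⇒ {u1}
  [2] a ⇒ {u2}
  [3] b ⇒ {u4}
  [4] a ⇒ {u6}
  ✓ P
Executing baba from Q (initial set {v0}):
  [1] b ⇒ {v1}
  [2] a ⇒ {v2}
  [3] b ⇒ {v4}
  [4] a ⇒ ∅ (Q stuck)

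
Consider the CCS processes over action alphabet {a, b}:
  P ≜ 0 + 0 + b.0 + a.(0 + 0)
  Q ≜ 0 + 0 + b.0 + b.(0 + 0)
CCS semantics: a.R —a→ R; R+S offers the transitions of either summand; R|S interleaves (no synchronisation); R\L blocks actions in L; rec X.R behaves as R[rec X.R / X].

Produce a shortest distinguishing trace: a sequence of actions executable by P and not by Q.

P's transition system — 3 states:
  p0 = 0 + 0 + b.0 + a.(0 + 0) ⊢ —a→ p1, —b→ p2
  p1 = 0 + 0 ⊢ stopped
  p2 = 0 ⊢ stopped
Q's transition system — 3 states:
  q0 = 0 + 0 + b.0 + b.(0 + 0) ⊢ —b→ q1, —b→ q2
  q1 = 0 ⊢ stopped
  q2 = 0 + 0 ⊢ stopped
Run σ = ⟨a⟩ on P: start {p0}
  [1] a ⇒ {p1}
  ✓ P
Run σ = ⟨a⟩ on Q: start {q0}
  [1] a ⇒ no successor for Q

a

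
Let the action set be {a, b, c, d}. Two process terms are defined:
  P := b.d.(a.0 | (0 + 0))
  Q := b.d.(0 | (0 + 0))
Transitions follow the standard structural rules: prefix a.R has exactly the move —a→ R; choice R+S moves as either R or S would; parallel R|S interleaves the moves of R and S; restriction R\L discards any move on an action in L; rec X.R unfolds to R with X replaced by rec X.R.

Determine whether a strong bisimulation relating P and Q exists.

LTS(P): 4 reachable states
  s0 = b.d.(a.0 | (0 + 0)) | --b--▸ s1
  s1 = d.(a.0 | (0 + 0)) | --d--▸ s2
  s2 = a.0 | (0 + 0) | --a--▸ s3
  s3 = 0 | (0 + 0) | ·
LTS(Q): 3 reachable states
  t0 = b.d.(0 | (0 + 0)) | --b--▸ t1
  t1 = d.(0 | (0 + 0)) | --d--▸ t2
  t2 = 0 | (0 + 0) | ·
Coarsest stable partition (strong bisimilarity classes):
  B0 = {s0}
  B1 = {s1}
  B2 = {s2}
  B3 = {s3, t2}
  B4 = {t0}
  B5 = {t1}
s0 ∈ B0, t0 ∈ B4 → different blocks

P ≁ Q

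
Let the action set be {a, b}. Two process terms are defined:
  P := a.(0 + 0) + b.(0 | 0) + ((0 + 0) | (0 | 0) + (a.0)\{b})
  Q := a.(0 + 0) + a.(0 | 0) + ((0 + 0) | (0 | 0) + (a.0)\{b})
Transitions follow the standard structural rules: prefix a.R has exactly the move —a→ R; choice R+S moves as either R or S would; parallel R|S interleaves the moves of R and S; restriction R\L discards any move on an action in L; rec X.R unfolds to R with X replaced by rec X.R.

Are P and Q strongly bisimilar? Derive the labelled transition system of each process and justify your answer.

NO

Reachable graph of P (4 states):
  m0 = a.(0 + 0) + b.(0 | 0) + ((0 + 0) | (0 | 0) + (a.0)\{b}) has moves --a--▸ m1, --a--▸ m2, --b--▸ m3
  m1 = 0 + 0 has moves stopped
  m2 = 0\{b} has moves stopped
  m3 = 0 | 0 has moves stopped
Reachable graph of Q (4 states):
  n0 = a.(0 + 0) + a.(0 | 0) + ((0 + 0) | (0 | 0) + (a.0)\{b}) has moves --a--▸ n1, --a--▸ n2, --a--▸ n3
  n1 = 0 + 0 has moves stopped
  n2 = 0 | 0 has moves stopped
  n3 = 0\{b} has moves stopped
Partition-refinement fixed point:
  B0 = {m0}
  B1 = {m1, m2, m3, n1, n2, n3}
  B2 = {n0}
m0 ∈ B0, n0 ∈ B2 → different blocks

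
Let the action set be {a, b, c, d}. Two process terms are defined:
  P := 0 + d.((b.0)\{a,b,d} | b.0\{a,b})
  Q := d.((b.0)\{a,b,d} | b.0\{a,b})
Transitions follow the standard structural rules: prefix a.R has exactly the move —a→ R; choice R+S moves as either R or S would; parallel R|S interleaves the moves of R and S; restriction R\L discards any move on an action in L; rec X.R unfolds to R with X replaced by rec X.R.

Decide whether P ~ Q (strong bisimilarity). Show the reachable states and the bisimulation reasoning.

LTS(P): 3 reachable states
  u0 = 0 + d.((b.0)\{a,b,d} | b.0\{a,b}) has moves —d→ u1
  u1 = (b.0)\{a,b,d} | b.0\{a,b} has moves —b→ u2
  u2 = (b.0)\{a,b,d} | 0\{a,b} has moves stopped
LTS(Q): 3 reachable states
  v0 = d.((b.0)\{a,b,d} | b.0\{a,b}) has moves —d→ v1
  v1 = (b.0)\{a,b,d} | b.0\{a,b} has moves —b→ v2
  v2 = (b.0)\{a,b,d} | 0\{a,b} has moves stopped
Partition-refinement fixed point:
  B0 = {u0, v0}
  B1 = {u1, v1}
  B2 = {u2, v2}
u0 ∈ B0, v0 ∈ B0 → same block

bisimilar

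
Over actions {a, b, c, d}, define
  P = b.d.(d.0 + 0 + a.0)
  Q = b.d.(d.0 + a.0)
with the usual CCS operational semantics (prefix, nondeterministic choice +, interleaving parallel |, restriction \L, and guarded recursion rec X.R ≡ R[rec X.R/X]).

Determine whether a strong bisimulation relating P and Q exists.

bisimilar

LTS(P): 4 reachable states
  u0 = b.d.(d.0 + 0 + a.0) | --b--▸ u1
  u1 = d.(d.0 + 0 + a.0) | --d--▸ u2
  u2 = d.0 + 0 + a.0 | --a--▸ u3, --d--▸ u3
  u3 = 0 | ·
LTS(Q): 4 reachable states
  v0 = b.d.(d.0 + a.0) | --b--▸ v1
  v1 = d.(d.0 + a.0) | --d--▸ v2
  v2 = d.0 + a.0 | --a--▸ v3, --d--▸ v3
  v3 = 0 | ·
Bisimilarity quotient blocks:
  B0 = {u0, v0}
  B1 = {u1, v1}
  B2 = {u2, v2}
  B3 = {u3, v3}
u0 ∈ B0, v0 ∈ B0 → same block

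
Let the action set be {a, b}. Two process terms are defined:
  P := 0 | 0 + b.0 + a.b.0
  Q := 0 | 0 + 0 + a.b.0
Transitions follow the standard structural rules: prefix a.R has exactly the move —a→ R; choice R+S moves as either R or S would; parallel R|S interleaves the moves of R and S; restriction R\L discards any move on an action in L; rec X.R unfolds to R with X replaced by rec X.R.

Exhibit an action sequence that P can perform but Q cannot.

b

Reachable graph of P (3 states):
  m0 = 0 | 0 + b.0 + a.b.0 ⊢ ··a··> m1, ··b··> m2
  m1 = b.0 ⊢ ··b··> m2
  m2 = 0 ⊢ ·
Reachable graph of Q (3 states):
  n0 = 0 | 0 + 0 + a.b.0 ⊢ ··a··> n1
  n1 = b.0 ⊢ ··b··> n2
  n2 = 0 ⊢ ·
Run σ = ⟨b⟩ on P: start {m0}
  after b @ step 1: {m2}
  ✓ P
Run σ = ⟨b⟩ on Q: start {n0}
  after b @ step 1: no successor for Q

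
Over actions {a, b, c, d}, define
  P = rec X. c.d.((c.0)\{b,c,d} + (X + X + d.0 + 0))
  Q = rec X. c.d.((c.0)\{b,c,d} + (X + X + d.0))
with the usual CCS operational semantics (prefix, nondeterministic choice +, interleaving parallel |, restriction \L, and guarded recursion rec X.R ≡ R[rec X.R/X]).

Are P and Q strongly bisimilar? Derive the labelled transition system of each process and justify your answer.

P's transition system — 4 states:
  m0 = rec X. c.d.((c.0)\{b,c,d} + (X + X + d.0 + 0)) :: -c-> m1
  m1 = d.((c.0)\{b,c,d} + ((rec X. c.d.((c.0)\{b,c,d} + (X + X + d.0 + 0))) + (rec X. c.d.((c.0)\{b,c,d} + (X + X + d.0 + 0))) + d.0 + 0)) :: -d-> m2
  m2 = (c.0)\{b,c,d} + ((rec X. c.d.((c.0)\{b,c,d} + (X + X + d.0 + 0))) + (rec X. c.d.((c.0)\{b,c,d} + (X + X + d.0 + 0))) + d.0 + 0) :: -c-> m1, -d-> m3
  m3 = 0 :: ·
Q's transition system — 4 states:
  n0 = rec X. c.d.((c.0)\{b,c,d} + (X + X + d.0)) :: -c-> n1
  n1 = d.((c.0)\{b,c,d} + ((rec X. c.d.((c.0)\{b,c,d} + (X + X + d.0))) + (rec X. c.d.((c.0)\{b,c,d} + (X + X + d.0))) + d.0)) :: -d-> n2
  n2 = (c.0)\{b,c,d} + ((rec X. c.d.((c.0)\{b,c,d} + (X + X + d.0))) + (rec X. c.d.((c.0)\{b,c,d} + (X + X + d.0))) + d.0) :: -c-> n1, -d-> n3
  n3 = 0 :: ·
Bisimilarity quotient blocks:
  B0 = {m0, n0}
  B1 = {m1, n1}
  B2 = {m2, n2}
  B3 = {m3, n3}
m0 ∈ B0, n0 ∈ B0 → same block

YES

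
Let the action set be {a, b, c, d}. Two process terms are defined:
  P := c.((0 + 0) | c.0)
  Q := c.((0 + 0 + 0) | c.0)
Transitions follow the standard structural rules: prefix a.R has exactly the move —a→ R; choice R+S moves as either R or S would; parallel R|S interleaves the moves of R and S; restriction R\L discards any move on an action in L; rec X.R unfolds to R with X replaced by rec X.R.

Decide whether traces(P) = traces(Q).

traces(P) = traces(Q)

Reachable graph of P (3 states):
  p0 = c.((0 + 0) | c.0) has moves —c→ p1
  p1 = (0 + 0) | c.0 has moves —c→ p2
  p2 = (0 + 0) | 0 has moves ∅
Reachable graph of Q (3 states):
  q0 = c.((0 + 0 + 0) | c.0) has moves —c→ q1
  q1 = (0 + 0 + 0) | c.0 has moves —c→ q2
  q2 = (0 + 0 + 0) | 0 has moves ∅
Coarsest stable partition (strong bisimilarity classes):
  B0 = {p0, q0}
  B1 = {p1, q1}
  B2 = {p2, q2}
p0 ∈ B0, q0 ∈ B0 → same block
Bisimilar ⇒ trace-equivalent.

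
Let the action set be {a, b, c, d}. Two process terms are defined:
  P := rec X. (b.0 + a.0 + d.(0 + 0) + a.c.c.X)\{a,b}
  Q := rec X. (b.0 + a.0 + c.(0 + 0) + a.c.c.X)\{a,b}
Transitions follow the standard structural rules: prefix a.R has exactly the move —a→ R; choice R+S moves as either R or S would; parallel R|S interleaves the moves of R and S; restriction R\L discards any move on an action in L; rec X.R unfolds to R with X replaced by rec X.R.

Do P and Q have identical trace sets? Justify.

NO — witness ⟨d⟩

P's transition system — 2 states:
  s0 = rec X. (b.0 + a.0 + d.(0 + 0) + a.c.c.X)\{a,b} has moves ··d··> s1
  s1 = (0 + 0)\{a,b} has moves (no moves)
Q's transition system — 2 states:
  t0 = rec X. (b.0 + a.0 + c.(0 + 0) + a.c.c.X)\{a,b} has moves ··c··> t1
  t1 = (0 + 0)\{a,b} has moves (no moves)
Executing d from P (initial set {s0}):
  [1] d ⇒ {s1}
  P completes σ.
Executing d from Q (initial set {t0}):
  [1] d ⇒ ∅  — Q cannot continue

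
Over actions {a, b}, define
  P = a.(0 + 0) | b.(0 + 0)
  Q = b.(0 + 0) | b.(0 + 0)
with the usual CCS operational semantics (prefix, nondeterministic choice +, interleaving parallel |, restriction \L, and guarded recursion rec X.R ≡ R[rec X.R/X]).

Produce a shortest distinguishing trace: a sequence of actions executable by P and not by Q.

a

Reachable graph of P (4 states):
  u0 = a.(0 + 0) | b.(0 + 0) has moves -a-> u1, -b-> u2
  u1 = (0 + 0) | b.(0 + 0) has moves -b-> u3
  u2 = a.(0 + 0) | (0 + 0) has moves -a-> u3
  u3 = (0 + 0) | (0 + 0) has moves (no moves)
Reachable graph of Q (4 states):
  v0 = b.(0 + 0) | b.(0 + 0) has moves -b-> v1, -b-> v2
  v1 = (0 + 0) | b.(0 + 0) has moves -b-> v3
  v2 = b.(0 + 0) | (0 + 0) has moves -b-> v3
  v3 = (0 + 0) | (0 + 0) has moves (no moves)
Trace ⟨a⟩ through P, begin at {u0}:
  after a @ step 1: {u1}
  — P admits the full trace.
Trace ⟨a⟩ through Q, begin at {v0}:
  after a @ step 1: no successor for Q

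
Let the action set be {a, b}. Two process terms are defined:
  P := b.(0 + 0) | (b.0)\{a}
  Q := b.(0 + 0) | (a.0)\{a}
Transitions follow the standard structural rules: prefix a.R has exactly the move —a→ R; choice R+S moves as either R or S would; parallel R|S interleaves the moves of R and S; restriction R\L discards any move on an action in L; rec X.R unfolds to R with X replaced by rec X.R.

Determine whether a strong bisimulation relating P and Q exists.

P's transition system — 4 states:
  m0 = b.(0 + 0) | (b.0)\{a} → --b--▸ m1, --b--▸ m2
  m1 = (0 + 0) | (b.0)\{a} → --b--▸ m3
  m2 = b.(0 + 0) | 0\{a} → --b--▸ m3
  m3 = (0 + 0) | 0\{a} → stopped
Q's transition system — 2 states:
  n0 = b.(0 + 0) | (a.0)\{a} → --b--▸ n1
  n1 = (0 + 0) | (a.0)\{a} → stopped
Partition-refinement fixed point:
  B0 = {m0}
  B1 = {m1, m2, n0}
  B2 = {m3, n1}
m0 ∈ B0, n0 ∈ B1 → different blocks

NO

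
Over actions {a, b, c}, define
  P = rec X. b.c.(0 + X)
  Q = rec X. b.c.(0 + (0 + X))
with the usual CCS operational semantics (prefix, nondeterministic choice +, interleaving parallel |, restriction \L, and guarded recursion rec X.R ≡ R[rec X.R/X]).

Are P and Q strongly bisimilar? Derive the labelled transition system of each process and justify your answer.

bisimilar

Reachable graph of P (3 states):
  s0 = rec X. b.c.(0 + X) ⊢ =b=> s1
  s1 = c.(0 + (rec X. b.c.(0 + X))) ⊢ =c=> s2
  s2 = 0 + (rec X. b.c.(0 + X)) ⊢ =b=> s1
Reachable graph of Q (3 states):
  t0 = rec X. b.c.(0 + (0 + X)) ⊢ =b=> t1
  t1 = c.(0 + (0 + (rec X. b.c.(0 + (0 + X))))) ⊢ =c=> t2
  t2 = 0 + (0 + (rec X. b.c.(0 + (0 + X)))) ⊢ =b=> t1
Coarsest stable partition (strong bisimilarity classes):
  B0 = {s0, s2, t0, t2}
  B1 = {s1, t1}
s0 ∈ B0, t0 ∈ B0 → same block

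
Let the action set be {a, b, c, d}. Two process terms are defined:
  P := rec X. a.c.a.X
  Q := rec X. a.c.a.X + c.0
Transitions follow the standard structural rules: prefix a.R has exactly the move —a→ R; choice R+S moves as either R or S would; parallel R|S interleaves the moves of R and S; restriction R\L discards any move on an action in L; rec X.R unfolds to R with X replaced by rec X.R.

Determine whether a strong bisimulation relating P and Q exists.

P's transition system — 3 states:
  s0 = rec X. a.c.a.X ⊢ ··a··> s1
  s1 = c.a.(rec X. a.c.a.X) ⊢ ··c··> s2
  s2 = a.(rec X. a.c.a.X) ⊢ ··a··> s0
Q's transition system — 4 states:
  t0 = rec X. a.c.a.X + c.0 ⊢ ··a··> t1, ··c··> t2
  t1 = c.a.(rec X. a.c.a.X + c.0) ⊢ ··c··> t3
  t2 = 0 ⊢ (no moves)
  t3 = a.(rec X. a.c.a.X + c.0) ⊢ ··a··> t0
Partition-refinement fixed point:
  B0 = {s0}
  B1 = {s1}
  B2 = {s2}
  B3 = {t0}
  B4 = {t2}
  B5 = {t1}
  B6 = {t3}
s0 ∈ B0, t0 ∈ B3 → different blocks

P ≁ Q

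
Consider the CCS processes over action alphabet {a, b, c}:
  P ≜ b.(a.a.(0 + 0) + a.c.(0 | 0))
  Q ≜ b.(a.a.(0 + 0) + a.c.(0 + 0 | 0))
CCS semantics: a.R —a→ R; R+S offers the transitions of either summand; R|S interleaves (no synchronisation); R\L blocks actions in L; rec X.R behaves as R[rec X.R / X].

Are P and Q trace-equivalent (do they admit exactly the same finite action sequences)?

YES

LTS(P): 6 reachable states
  p0 = b.(a.a.(0 + 0) + a.c.(0 | 0)) ⊢ —b→ p1
  p1 = a.a.(0 + 0) + a.c.(0 | 0) ⊢ —a→ p2, —a→ p3
  p2 = a.(0 + 0) ⊢ —a→ p4
  p3 = c.(0 | 0) ⊢ —c→ p5
  p4 = 0 + 0 ⊢ stopped
  p5 = 0 | 0 ⊢ stopped
LTS(Q): 6 reachable states
  q0 = b.(a.a.(0 + 0) + a.c.(0 + 0 | 0)) ⊢ —b→ q1
  q1 = a.a.(0 + 0) + a.c.(0 + 0 | 0) ⊢ —a→ q2, —a→ q3
  q2 = a.(0 + 0) ⊢ —a→ q4
  q3 = c.(0 + 0 | 0) ⊢ —c→ q5
  q4 = 0 + 0 ⊢ stopped
  q5 = 0 + 0 | 0 ⊢ stopped
Coarsest stable partition (strong bisimilarity classes):
  B0 = {p0, q0}
  B1 = {p1, q1}
  B2 = {p3, q3}
  B3 = {p4, p5, q4, q5}
  B4 = {p2, q2}
p0 ∈ B0, q0 ∈ B0 → same block
Bisimilar ⇒ trace-equivalent.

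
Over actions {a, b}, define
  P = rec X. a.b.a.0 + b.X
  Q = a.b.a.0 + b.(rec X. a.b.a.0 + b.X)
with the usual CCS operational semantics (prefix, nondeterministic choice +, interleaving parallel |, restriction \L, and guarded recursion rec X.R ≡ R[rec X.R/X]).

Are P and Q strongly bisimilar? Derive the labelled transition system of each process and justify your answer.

Reachable graph of P (4 states):
  u0 = rec X. a.b.a.0 + b.X ⊢ —a→ u1, —b→ u0
  u1 = b.a.0 ⊢ —b→ u2
  u2 = a.0 ⊢ —a→ u3
  u3 = 0 ⊢ (no moves)
Reachable graph of Q (5 states):
  v0 = a.b.a.0 + b.(rec X. a.b.a.0 + b.X) ⊢ —a→ v1, —b→ v2
  v1 = b.a.0 ⊢ —b→ v3
  v2 = rec X. a.b.a.0 + b.X ⊢ —a→ v1, —b→ v2
  v3 = a.0 ⊢ —a→ v4
  v4 = 0 ⊢ (no moves)
Bisimilarity quotient blocks:
  B0 = {u0, v0, v2}
  B1 = {u1, v1}
  B2 = {u2, v3}
  B3 = {u3, v4}
u0 ∈ B0, v0 ∈ B0 → same block

YES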